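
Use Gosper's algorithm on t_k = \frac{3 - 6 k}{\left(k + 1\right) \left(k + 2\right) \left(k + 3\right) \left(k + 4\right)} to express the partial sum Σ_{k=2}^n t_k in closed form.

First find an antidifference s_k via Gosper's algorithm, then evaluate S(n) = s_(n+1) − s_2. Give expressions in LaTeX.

S(n) = \frac{- n^{3} - 9 n^{2} + 4 n + 6}{10 \left(n^{3} + 9 n^{2} + 26 n + 24\right)}

Step 1: r(k) = (k + 1)*(2*k + 1)/((k + 5)*(2*k - 1)).
A = k + 1, B = k + 5, C = k - 1/2.
Need (k + 1)·f(k+1) − (k + 4)·f(k) = k - 1/2.
Bound: deg f ≤ 3.
Coefficient equations give f(k) = -k/2.
Get s_k = R·t_k = 3*k/((k + 1)*(k + 2)*(k + 3)) with R(k) = B(k−1)f(k)/C(k) = -k*(k + 4)/(2*k - 1).
s_(k+1) − s_k = 3*(1 - 2*k)/(k**4 + 10*k**3 + 35*k**2 + 50*k + 24) = t_k.
Σ_(k=2)^n t_k = s_(n+1) − s_(2) = (3*(n + 1)/(n**3 + 9*n**2 + 26*n + 24)) − (1/10), i.e. (-n**3 - 9*n**2 + 4*n + 6)/(10*(n**3 + 9*n**2 + 26*n + 24)).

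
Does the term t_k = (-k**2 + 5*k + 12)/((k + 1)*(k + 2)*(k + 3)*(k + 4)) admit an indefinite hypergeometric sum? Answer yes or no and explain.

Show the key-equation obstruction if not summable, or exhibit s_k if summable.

The ratio is (k**3 - 2*k**2 - 19*k - 16)/(k**3 - 37*k - 60).
A = k + 1, B = k + 5, C = k**2 - 5*k - 12.
Solve (k + 1)·f(k+1) − (k + 4)·f(k) = k**2 - 5*k - 12.
d = 3 from the (1,1,2) case.
Match coefficients ⇒ f(k) = -k*(2*k**2 + 15*k + 19)/3.
So s_k = (B(k−1)f/C)·t_k = (-k*(k + 4)*(2*k**2 + 15*k + 19)/(3*(k**2 - 5*k - 12)))·t_k = k*(2*k**2 + 15*k + 19)/(3*(k + 1)*(k + 2)*(k + 3)).
Verify: (-k**2 + 5*k + 12)/(k**4 + 10*k**3 + 35*k**2 + 50*k + 24) matches t_k.

Yes. s_k = k*(2*k**2 + 15*k + 19)/(3*(k + 1)*(k + 2)*(k + 3)).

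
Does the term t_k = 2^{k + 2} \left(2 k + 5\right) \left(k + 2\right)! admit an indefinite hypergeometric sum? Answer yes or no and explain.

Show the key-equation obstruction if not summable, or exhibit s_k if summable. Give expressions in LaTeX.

Yes. s_k = 2^{k + 2} \left(k + 2\right)!.

Ratio r(k) = 2*(k + 3)*(2*k + 7)/(2*k + 5).
A = 2*k + 6, B = 1, C = k + 5/2.
Set up (2*k + 6)·f(k+1) − (1)·f(k) − (k + 5/2) = 0.
From deg A=1, deg B=0, deg C=1: d=0.
A polynomial solution: f(k) = 1/2.
Get s_k = R·t_k = 2**(k + 2)*factorial(k + 2) with R(k) = B(k−1)f(k)/C(k) = 1/(2*k + 5).
Δs = 2**(k + 2)*(2*k + 5)*factorial(k + 2), as required.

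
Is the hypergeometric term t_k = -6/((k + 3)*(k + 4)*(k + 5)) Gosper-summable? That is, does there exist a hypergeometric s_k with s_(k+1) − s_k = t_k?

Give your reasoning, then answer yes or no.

Ratio r(k) = (k + 3)/(k + 6).
Gosper form: A/B · C(k+1)/C(k) with A=k + 3, B=k + 6, C=1.
Need (k + 3)·f(k+1) − (k + 5)·f(k) = 1.
d = 2 from the (1,1,0) case.
Solve for f: f(k) = k*(k + 7)/24 (degree 2 ≤ 2).
Then R = B(k−1)f/C = k*(k + 5)*(k + 7)/24, so s_k = R(k)·t_k = k*(-k - 7)/(4*(k + 3)*(k + 4)).
Verify: -6/(k**3 + 12*k**2 + 47*k + 60) matches t_k.

Yes. s_k = k*(-k - 7)/(4*(k + 3)*(k + 4)).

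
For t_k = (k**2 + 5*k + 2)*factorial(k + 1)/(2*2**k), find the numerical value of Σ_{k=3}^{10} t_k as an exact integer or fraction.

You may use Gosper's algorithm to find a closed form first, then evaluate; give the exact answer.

Σ = 7016583/2

t_(k+1)/t_k = (k + 2)*(5*k + (k + 1)**2 + 7)/(2*(k**2 + 5*k + 2)).
Normal form (A,B,C) = (k/2 + 1, 1, k**2 + 5*k + 2).
Solve (k/2 + 1)·f(k+1) − (1)·f(k) = k**2 + 5*k + 2.
d = 1 from the (1,0,2) case.
A polynomial solution: f(k) = 2*(k + 4).
Certificate R = B(k−1)f/C = 2*(k + 4)/(k**2 + 5*k + 2) gives s_k = (k + 4)*factorial(k + 1)/2**k.
Check: Δs_k = (k**2 + 5*k + 2)*factorial(k + 1)/(2*2**k). ✓
Telescoping: Σ = s_(11) − s_(3) = 7016625/2 − (21) = 7016583/2.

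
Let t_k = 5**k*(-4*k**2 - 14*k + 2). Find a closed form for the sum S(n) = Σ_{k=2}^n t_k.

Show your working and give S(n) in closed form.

Ratio r(k) = 5*(2*k**2 + 11*k + 8)/(2*k**2 + 7*k - 1).
A = 5, B = 1, C = k**2 + 7*k/2 - 1/2.
f must satisfy (5)·f(k+1) − (1)·f(k) = k**2 + 7*k/2 - 1/2.
deg f ≤ 2 (via 0,0,2).
Solving with deg f ≤ 2: f(k) = (k**2 + k - 3)/4.
Get s_k = R·t_k = 5**k*(-k**2 - k + 3) with R(k) = B(k−1)f(k)/C(k) = (k**2 + k - 3)/(2*(2*k**2 + 7*k - 1)).
Check: Δs_k = 5**k*(-4*k**2 - 14*k + 2). ✓
Evaluate: s_(n+1) = 5**(n + 1)*(-n**2 - 3*n + 1); subtract s_(2) = -75 ⇒ S(n) = -5*5**n*n**2 - 15*5**n*n + 5*5**n + 75.

S(n) = -5*5**n*n**2 - 15*5**n*n + 5*5**n + 75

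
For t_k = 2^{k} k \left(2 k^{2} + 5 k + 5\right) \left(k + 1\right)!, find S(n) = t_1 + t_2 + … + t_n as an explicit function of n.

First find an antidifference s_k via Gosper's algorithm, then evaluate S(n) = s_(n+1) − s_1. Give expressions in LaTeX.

Step 1: r(k) = 2*(k + 1)*(k + 2)*(5*k + 2*(k + 1)**2 + 10)/(k*(2*k**2 + 5*k + 5)).
A = 2*k + 4, B = 1, C = k**3 + 5*k**2/2 + 5*k/2.
Key eq: (2*k + 4)·f(k+1) = (1)·f(k) + (k**3 + 5*k**2/2 + 5*k/2).
From deg A=1, deg B=0, deg C=3: d=2.
Coefficient equations give f(k) = k*(k - 1)/2.
Then R = B(k−1)f/C = (k - 1)/(2*k**2 + 5*k + 5), so s_k = R(k)·t_k = 2**k*k*(k - 1)*factorial(k + 1).
s_(k+1) − s_k = 2**k*k*(2*k**2 + 5*k + 5)*factorial(k + 1) = t_k.
s_(n+1) = 2**(n + 1)*n*(n + 1)*factorial(n + 2) and s_(1) = 0, so S(n) = 2**(n + 1)*n*(n + 1)*factorial(n + 2).

S(n) = 2^{n + 1} n \left(n + 1\right) \left(n + 2\right)!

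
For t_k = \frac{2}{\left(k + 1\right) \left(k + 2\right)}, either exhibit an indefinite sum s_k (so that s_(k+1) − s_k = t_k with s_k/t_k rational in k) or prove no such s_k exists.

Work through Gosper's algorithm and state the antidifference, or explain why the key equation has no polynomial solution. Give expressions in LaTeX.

s_k = \frac{2 k}{k + 1}

r(k) = (k + 1)/(k + 3) after simplifying.
A = k + 1, B = k + 3, C = 1.
Solve (k + 1)·f(k+1) − (k + 2)·f(k) = 1.
deg f ≤ 1 (via 1,1,0).
A polynomial solution: f(k) = k.
So s_k = (B(k−1)f/C)·t_k = (k*(k + 2))·t_k = 2*k/(k + 1).
Δs = 2/(k**2 + 3*k + 2), as required.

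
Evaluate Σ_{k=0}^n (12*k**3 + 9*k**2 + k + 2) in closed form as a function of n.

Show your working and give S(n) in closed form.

S(n) = 3*n**4 + 9*n**3 + 8*n**2 + 4*n + 2

The ratio is (12*k**3 + 45*k**2 + 55*k + 24)/(12*k**3 + 9*k**2 + k + 2).
Normal form (A,B,C) = (1, 1, k**3 + 3*k**2/4 + k/12 + 1/6).
Set up (1)·f(k+1) − (1)·f(k) − (k**3 + 3*k**2/4 + k/12 + 1/6) = 0.
deg f ≤ 4 (via 0,0,3).
Solving with deg f ≤ 4: f(k) = k*(3*k**3 - 3*k**2 - k + 3)/12.
R(k) = B(k−1)·f(k)/C(k) = k*(3*k**3 - 3*k**2 - k + 3)/(12*k**3 + 9*k**2 + k + 2); s_k = R·t_k = k*(3*k**3 - 3*k**2 - k + 3).
Verify: 12*k**3 + 9*k**2 + k + 2 matches t_k.
Evaluate: s_(n+1) = 3*n**4 + 9*n**3 + 8*n**2 + 4*n + 2; subtract s_(0) = 0 ⇒ S(n) = 3*n**4 + 9*n**3 + 8*n**2 + 4*n + 2.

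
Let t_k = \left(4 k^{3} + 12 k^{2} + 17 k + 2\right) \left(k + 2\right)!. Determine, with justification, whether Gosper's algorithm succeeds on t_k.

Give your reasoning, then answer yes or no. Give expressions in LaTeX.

Yes. s_k = \left(2 k - 1\right)^{2} \left(k + 2\right)!.

t_(k+1)/t_k = (4*k**4 + 36*k**3 + 125*k**2 + 194*k + 105)/(4*k**3 + 12*k**2 + 17*k + 2).
A = k + 3, B = 1, C = k**3 + 3*k**2 + 17*k/4 + 1/2.
Need (k + 3)·f(k+1) − (1)·f(k) = k**3 + 3*k**2 + 17*k/4 + 1/2.
Degrees (1,0,3) ⇒ d ≤ 2.
Solving with deg f ≤ 2: f(k) = (2*k - 1)**2/4.
Then R = B(k−1)f/C = (2*k - 1)**2/(4*k**3 + 12*k**2 + 17*k + 2), so s_k = R(k)·t_k = (2*k - 1)**2*factorial(k + 2).
Verify: (4*k**3 + 12*k**2 + 17*k + 2)*factorial(k + 2) matches t_k.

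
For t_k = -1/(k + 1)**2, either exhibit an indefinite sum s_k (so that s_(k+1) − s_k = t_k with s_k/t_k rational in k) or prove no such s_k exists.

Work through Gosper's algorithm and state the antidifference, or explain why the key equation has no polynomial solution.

not Gosper-summable; s_k does not exist

Ratio r(k) = (k + 1)**2/(k + 2)**2.
Normal form (A,B,C) = (k**2 + 2*k + 1, k**2 + 4*k + 4, 1).
Need (k**2 + 2*k + 1)·f(k+1) − (k**2 + 2*k + 1)·f(k) = 1.
Bound: deg f ≤ 0.
Put f(k) = c0: A·f(k+1) − B(k−1)·f(k) − C = -1; need -1 = 0 — inconsistent ⇒ no f, not summable.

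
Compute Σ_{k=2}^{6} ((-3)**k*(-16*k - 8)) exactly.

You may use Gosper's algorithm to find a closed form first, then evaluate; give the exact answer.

Σ = -59112

t_(k+1)/t_k = 3*(-2*k - 3)/(2*k + 1).
Take A(k)=-3, B(k)=1, C(k)=k + 1/2.
Set up (-3)·f(k+1) − (1)·f(k) − (k + 1/2) = 0.
Degrees (0,0,1) ⇒ d ≤ 1.
Solve for f: f(k) = -(4*k - 1)/16 (degree 1 ≤ 1).
Get s_k = R·t_k = (-3)**k*(4*k - 1) with R(k) = B(k−1)f(k)/C(k) = -(4*k - 1)/(8*(2*k + 1)).
Check: Δs_k = (-3)**k*(-16*k - 8). ✓
Telescoping: Σ = s_(7) − s_(2) = -59049 − (63) = -59112.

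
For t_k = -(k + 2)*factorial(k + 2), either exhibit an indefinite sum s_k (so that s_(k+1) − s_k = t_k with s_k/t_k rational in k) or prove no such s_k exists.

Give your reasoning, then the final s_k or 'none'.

s_k = -factorial(k + 2)

r(k) = (k + 3)**2/(k + 2) after simplifying.
Factor: A=k + 3; B=1; C=k + 2.
Solve (k + 3)·f(k+1) − (1)·f(k) = k + 2.
deg f ≤ 0 (via 1,0,1).
A polynomial solution: f(k) = 1.
Get s_k = R·t_k = -factorial(k + 2) with R(k) = B(k−1)f(k)/C(k) = 1/(k + 2).
Check: Δs_k = -(k + 2)*factorial(k + 2). ✓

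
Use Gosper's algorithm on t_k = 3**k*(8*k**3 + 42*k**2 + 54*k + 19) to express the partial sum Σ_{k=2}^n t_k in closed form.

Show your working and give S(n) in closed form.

S(n) = 12*3**n*n**3 + 45*3**n*n**2 + 54*3**n*n + 18*3**n - 387

The ratio is 3*(8*k**3 + 66*k**2 + 162*k + 123)/(8*k**3 + 42*k**2 + 54*k + 19).
Take A(k)=3, B(k)=1, C(k)=k**3 + 21*k**2/4 + 27*k/4 + 19/8.
Set up (3)·f(k+1) − (1)·f(k) − (k**3 + 21*k**2/4 + 27*k/4 + 19/8) = 0.
deg f ≤ 3 (via 0,0,3).
Match coefficients ⇒ f(k) = (4*k**3 + 3*k**2 - 1)/8.
R(k) = B(k−1)·f(k)/C(k) = (4*k**3 + 3*k**2 - 1)/(8*k**3 + 42*k**2 + 54*k + 19); s_k = R·t_k = 3**k*(4*k**3 + 3*k**2 - 1).
Check: Δs_k = 3**k*(8*k**3 + 42*k**2 + 54*k + 19). ✓
s_(n+1) = 3**(n + 1)*(4*n**3 + 15*n**2 + 18*n + 6) and s_(2) = 387, so S(n) = 12*3**n*n**3 + 45*3**n*n**2 + 54*3**n*n + 18*3**n - 387.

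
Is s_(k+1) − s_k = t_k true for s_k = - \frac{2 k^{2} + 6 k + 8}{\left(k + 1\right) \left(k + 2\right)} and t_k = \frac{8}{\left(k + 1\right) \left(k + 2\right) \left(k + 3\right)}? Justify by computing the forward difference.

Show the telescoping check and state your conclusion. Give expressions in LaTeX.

s_(k+1) = 2*(-3*k - (k + 1)**2 - 7)/((k + 2)*(k + 3))
s_(k+1) − s_k = 8/(k**3 + 6*k**2 + 11*k + 6)
(s_(k+1) − s_k) − t_k = 0

valid; difference matches t_k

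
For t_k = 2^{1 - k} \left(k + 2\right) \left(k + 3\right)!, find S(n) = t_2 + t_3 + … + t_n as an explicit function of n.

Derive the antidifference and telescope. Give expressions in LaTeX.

t_(k+1)/t_k = (k + 3)*(k + 4)/(2*(k + 2)).
Factor: A=k/2 + 2; B=1; C=k + 2.
Solve (k/2 + 2)·f(k+1) − (1)·f(k) = k + 2.
deg f ≤ 0 (via 1,0,1).
A polynomial solution: f(k) = 2.
So s_k = (B(k−1)f/C)·t_k = (2/(k + 2))·t_k = 2**(2 - k)*factorial(k + 3).
s_(k+1) − s_k = 2**(1 - k)*(k + 2)*factorial(k + 3) = t_k.
s_(n+1) = 2**(1 - n)*factorial(n + 4) and s_(2) = 120, so S(n) = -120 + 2*factorial(n + 4)/2**n.

S(n) = -120 + 2 \cdot 2^{- n} \left(n + 4\right)!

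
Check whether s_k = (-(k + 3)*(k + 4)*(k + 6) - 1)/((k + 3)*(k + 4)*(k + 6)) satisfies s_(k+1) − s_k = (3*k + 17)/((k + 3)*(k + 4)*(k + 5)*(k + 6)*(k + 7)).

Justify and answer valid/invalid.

s_(k+1) = (-(k + 4)*(k + 5)*(k + 7) - 1)/((k + 4)*(k + 5)*(k + 7))
s_(k+1) − s_k = (3*k + 17)/(k**5 + 25*k**4 + 245*k**3 + 1175*k**2 + 2754*k + 2520)
(s_(k+1) − s_k) − t_k = 0

Valid: the claim telescopes to t_k.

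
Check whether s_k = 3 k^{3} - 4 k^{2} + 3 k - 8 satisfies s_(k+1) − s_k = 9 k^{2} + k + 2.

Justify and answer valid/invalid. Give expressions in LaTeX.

Valid — Δs_k = t_k.

s_(k+1) = 3*k**3 + 5*k**2 + 4*k - 6
s_(k+1) − s_k = 9*k**2 + k + 2
(s_(k+1) − s_k) − t_k = 0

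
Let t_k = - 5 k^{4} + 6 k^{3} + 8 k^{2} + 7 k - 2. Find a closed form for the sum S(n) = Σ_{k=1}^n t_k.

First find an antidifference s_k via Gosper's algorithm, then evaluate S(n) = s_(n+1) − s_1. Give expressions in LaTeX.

S(n) = n \left(- n^{4} - n^{3} + 4 n^{2} + 9 n + 3\right)

Ratio r(k) = (5*k**4 + 14*k**3 + 4*k**2 - 21*k - 14)/(5*k**4 - 6*k**3 - 8*k**2 - 7*k + 2).
So A=1 and B=1, with C=k**4 - 6*k**3/5 - 8*k**2/5 - 7*k/5 + 2/5.
Key eq: (1)·f(k+1) = (1)·f(k) + (k**4 - 6*k**3/5 - 8*k**2/5 - 7*k/5 + 2/5).
Bound: deg f ≤ 5.
Coefficient equations give f(k) = k*(k**4 - 4*k**3 + 2*k**2 - k + 4)/5.
R(k) = B(k−1)·f(k)/C(k) = k*(k**4 - 4*k**3 + 2*k**2 - k + 4)/(5*k**4 - 6*k**3 - 8*k**2 - 7*k + 2); s_k = R·t_k = k*(-k**4 + 4*k**3 - 2*k**2 + k - 4).
Δs = -5*k**4 + 6*k**3 + 8*k**2 + 7*k - 2, as required.
Telescope: S(n) = s_(n+1) − s_(1) = -n**5 - n**4 + 4*n**3 + 9*n**2 + 3*n - 2 − (-2) = n*(-n**4 - n**3 + 4*n**2 + 9*n + 3).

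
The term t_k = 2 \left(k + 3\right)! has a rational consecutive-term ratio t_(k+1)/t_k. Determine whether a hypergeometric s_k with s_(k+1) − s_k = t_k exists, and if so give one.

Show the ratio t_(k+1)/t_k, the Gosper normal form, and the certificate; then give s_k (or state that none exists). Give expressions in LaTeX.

none (Gosper's algorithm certifies no s_k)

The ratio is k + 4.
Gosper form: A/B · C(k+1)/C(k) with A=k + 4, B=1, C=1.
f must satisfy (k + 4)·f(k+1) − (1)·f(k) = 1.
Degrees (1,0,0) ⇒ d ≤ -1.
Bound -1 < 0, so the key equation has no polynomial solution.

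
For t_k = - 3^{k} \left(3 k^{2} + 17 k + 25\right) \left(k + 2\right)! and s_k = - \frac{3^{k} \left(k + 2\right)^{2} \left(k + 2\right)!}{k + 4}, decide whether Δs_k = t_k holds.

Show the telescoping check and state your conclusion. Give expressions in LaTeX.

Invalid: residual \frac{2 \cdot 3^{k} \left(3 k^{3} + 29 k^{2} + 92 k + 98\right) \left(k + 2\right)!}{\left(k + 4\right) \left(k + 5\right)} ≠ 0.

s_(k+1) = -3**(k + 1)*(k + 3)**2*factorial(k + 3)/(k + 5)
s_(k+1) − s_k = -3**k*(3*k**4 + 38*k**3 + 180*k**2 + 381*k + 304)*factorial(k + 2)/((k + 4)*(k + 5))
(s_(k+1) − s_k) − t_k = 2*3**k*(3*k**3 + 29*k**2 + 92*k + 98)*factorial(k + 2)/((k + 4)*(k + 5))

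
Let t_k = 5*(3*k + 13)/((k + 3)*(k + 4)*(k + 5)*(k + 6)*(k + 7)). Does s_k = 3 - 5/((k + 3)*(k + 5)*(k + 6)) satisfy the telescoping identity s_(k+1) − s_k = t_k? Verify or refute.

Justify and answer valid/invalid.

s_(k+1) = 3 - 5/((k + 4)*(k + 6)*(k + 7))
s_(k+1) − s_k = 5*(3*k + 13)/(k**5 + 25*k**4 + 245*k**3 + 1175*k**2 + 2754*k + 2520)
(s_(k+1) − s_k) − t_k = 0

Valid — Δs_k = t_k.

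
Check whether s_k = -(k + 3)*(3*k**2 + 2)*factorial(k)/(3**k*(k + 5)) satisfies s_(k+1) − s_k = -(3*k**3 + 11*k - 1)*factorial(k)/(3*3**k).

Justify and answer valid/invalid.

s_(k+1) = -(k + 4)*(3*k**2 + 6*k + 5)*factorial(k + 1)/(3*3**k*(k + 6))
s_(k+1) − s_k = -(3*k**5 + 27*k**4 + 71*k**3 + 116*k**2 + 211*k - 8)*factorial(k)/(3*3**k*(k + 5)*(k + 6))
(s_(k+1) − s_k) − t_k = 2*(3*k**4 + 15*k**3 + 2*k**2 + 54*k - 11)*factorial(k)/(3*3**k*(k + 5)*(k + 6))

Invalid: residual 2*(3*k**4 + 15*k**3 + 2*k**2 + 54*k - 11)*factorial(k)/(3*3**k*(k + 5)*(k + 6)) ≠ 0.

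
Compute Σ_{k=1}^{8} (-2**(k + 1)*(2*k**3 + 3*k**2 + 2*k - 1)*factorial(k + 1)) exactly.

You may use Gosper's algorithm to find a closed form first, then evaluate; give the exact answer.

r(k) = 2*(2*k**4 + 13*k**3 + 32*k**2 + 34*k + 12)/(2*k**3 + 3*k**2 + 2*k - 1) after simplifying.
A = 2*k + 4, B = 1, C = k**3 + 3*k**2/2 + k - 1/2.
Key eq: (2*k + 4)·f(k+1) = (1)·f(k) + (k**3 + 3*k**2/2 + k - 1/2).
d = 2 from the (1,0,3) case.
Solve for f: f(k) = (k - 1)**2/2 (degree 2 ≤ 2).
R(k) = B(k−1)·f(k)/C(k) = (k - 1)**2/(2*k**3 + 3*k**2 + 2*k - 1); s_k = R·t_k = -2**(k + 1)*(k - 1)**2*factorial(k + 1).
Verify: -2**(k + 1)*(2*k**3 + 3*k**2 + 2*k - 1)*factorial(k + 1) matches t_k.
Σ_(k=1)^(8) t_k = s_(9) − s_(1) = -237817036800 − (0) = -237817036800.

Σ = -237817036800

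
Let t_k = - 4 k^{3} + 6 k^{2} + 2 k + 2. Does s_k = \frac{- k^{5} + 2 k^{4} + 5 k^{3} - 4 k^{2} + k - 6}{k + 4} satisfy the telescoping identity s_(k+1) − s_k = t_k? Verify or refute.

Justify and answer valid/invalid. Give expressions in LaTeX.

s_(k+1) = (-k**5 - 3*k**4 + 3*k**3 + 13*k**2 + 11*k - 3)/(k + 5)
s_(k+1) − s_k = 2*(-2*k**5 - 12*k**4 + 2*k**3 + 41*k**2 + 21*k + 9)/(k**2 + 9*k + 20)
(s_(k+1) − s_k) − t_k = 2*(3*k**4 + 14*k**3 - 29*k**2 - 8*k - 11)/(k**2 + 9*k + 20)

Invalid: residual \frac{2 \left(3 k^{4} + 14 k^{3} - 29 k^{2} - 8 k - 11\right)}{k^{2} + 9 k + 20} ≠ 0.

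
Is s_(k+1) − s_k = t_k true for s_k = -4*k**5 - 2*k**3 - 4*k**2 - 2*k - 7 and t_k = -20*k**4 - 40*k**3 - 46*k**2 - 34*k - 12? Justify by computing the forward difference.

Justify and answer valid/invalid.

Valid: the claim telescopes to t_k.

s_(k+1) = -2*k - 4*(k + 1)**5 - 2*(k + 1)**3 - 4*(k + 1)**2 - 9
s_(k+1) − s_k = -20*k**4 - 40*k**3 - 46*k**2 - 34*k - 12
(s_(k+1) − s_k) − t_k = 0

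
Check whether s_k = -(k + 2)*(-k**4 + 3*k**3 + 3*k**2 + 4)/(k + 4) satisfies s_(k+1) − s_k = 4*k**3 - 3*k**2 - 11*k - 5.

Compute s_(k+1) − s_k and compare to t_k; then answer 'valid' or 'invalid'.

Invalid: residual 2*(-3*k**4 - 16*k**3 + 20*k**2 + 49*k + 16)/(k**2 + 9*k + 20) ≠ 0.

s_(k+1) = (k**5 + 4*k**4 - 3*k**3 - 29*k**2 - 42*k - 27)/(k + 5)
s_(k+1) − s_k = (4*k**5 + 27*k**4 + 10*k**3 - 124*k**2 - 167*k - 68)/(k**2 + 9*k + 20)
(s_(k+1) − s_k) − t_k = 2*(-3*k**4 - 16*k**3 + 20*k**2 + 49*k + 16)/(k**2 + 9*k + 20)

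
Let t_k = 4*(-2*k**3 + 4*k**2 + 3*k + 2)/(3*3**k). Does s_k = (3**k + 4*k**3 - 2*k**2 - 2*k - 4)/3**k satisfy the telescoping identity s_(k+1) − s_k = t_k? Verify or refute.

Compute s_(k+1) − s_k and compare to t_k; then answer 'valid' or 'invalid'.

s_(k+1) = (3*3**k + 4*k**3 + 10*k**2 + 6*k - 4)/(3*3**k)
s_(k+1) − s_k = 4*(-2*k**3 + 4*k**2 + 3*k + 2)/(3*3**k)
(s_(k+1) − s_k) − t_k = 0

valid (s_(k+1) − s_k reduces to t_k)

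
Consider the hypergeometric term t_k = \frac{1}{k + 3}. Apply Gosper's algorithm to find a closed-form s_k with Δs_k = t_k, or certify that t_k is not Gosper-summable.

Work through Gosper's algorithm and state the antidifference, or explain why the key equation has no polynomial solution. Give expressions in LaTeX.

r(k) = (k + 3)/(k + 4) after simplifying.
Normal form (A,B,C) = (k + 3, k + 4, 1).
f must satisfy (k + 3)·f(k+1) − (k + 3)·f(k) = 1.
From deg A=1, deg B=1, deg C=0: d=0.
Generic f = c0 gives residual -1; -1 = 0 cannot hold, so t_k is not Gosper-summable.

not Gosper-summable; s_k does not exist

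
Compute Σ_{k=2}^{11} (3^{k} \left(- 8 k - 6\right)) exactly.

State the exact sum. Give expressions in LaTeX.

r(k) = 3*(4*k + 7)/(4*k + 3) after simplifying.
Take A(k)=3, B(k)=1, C(k)=k + 3/4.
Key eq: (3)·f(k+1) = (1)·f(k) + (k + 3/4).
From deg A=0, deg B=0, deg C=1: d=1.
A polynomial solution: f(k) = (4*k - 3)/8.
So s_k = (B(k−1)f/C)·t_k = ((4*k - 3)/(2*(4*k + 3)))·t_k = 3**k*(3 - 4*k).
Δs = 3**k*(-8*k - 6), as required.
Σ_(k=2)^(11) t_k = s_(12) − s_(2) = -23914845 − (-45) = -23914800.

Σ = -23914800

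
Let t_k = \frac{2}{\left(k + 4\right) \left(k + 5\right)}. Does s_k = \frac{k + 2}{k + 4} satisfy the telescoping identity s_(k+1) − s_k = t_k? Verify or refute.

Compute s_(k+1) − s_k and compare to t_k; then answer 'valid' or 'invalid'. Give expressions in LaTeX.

s_(k+1) = (k + 3)/(k + 5)
s_(k+1) − s_k = 2/(k**2 + 9*k + 20)
(s_(k+1) − s_k) − t_k = 0

Valid — Δs_k = t_k.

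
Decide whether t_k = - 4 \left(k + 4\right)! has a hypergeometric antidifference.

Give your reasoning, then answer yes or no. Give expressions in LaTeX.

No; the degree bound rules out any f.

Ratio r(k) = k + 5.
Factor: A=k + 5; B=1; C=1.
Set up (k + 5)·f(k+1) − (1)·f(k) − (1) = 0.
d = -1 from the (1,0,0) case.
Negative degree bound (-1): no f exists, t_k not Gosper-summable.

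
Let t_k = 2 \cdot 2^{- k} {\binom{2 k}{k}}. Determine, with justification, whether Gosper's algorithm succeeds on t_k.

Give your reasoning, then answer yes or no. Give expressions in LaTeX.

No. Not Gosper-summable.

Compute t_(k+1)/t_k: get (2*k + 1)/(k + 1).
So A=2*k + 1 and B=k + 1, with C=1.
Solve (2*k + 1)·f(k+1) − (k)·f(k) = 1.
d = -1 from the (1,1,0) case.
deg f ≤ -1 is impossible — no certificate.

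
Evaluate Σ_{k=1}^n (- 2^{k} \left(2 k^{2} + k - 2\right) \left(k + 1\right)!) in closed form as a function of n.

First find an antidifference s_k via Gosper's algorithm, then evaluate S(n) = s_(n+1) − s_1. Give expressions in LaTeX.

Ratio r(k) = 2*(k + 2)*(k + 2*(k + 1)**2 - 1)/(2*k**2 + k - 2).
Normal form (A,B,C) = (2*k + 4, 1, k**2 + k/2 - 1).
Set up (2*k + 4)·f(k+1) − (1)·f(k) − (k**2 + k/2 - 1) = 0.
From deg A=1, deg B=0, deg C=2: d=1.
Coefficient equations give f(k) = (k - 2)/2.
Then R = B(k−1)f/C = (k - 2)/(2*k**2 + k - 2), so s_k = R(k)·t_k = -2**k*(k - 2)*factorial(k + 1).
Δs = -2**k*(2*k**2 + k - 2)*factorial(k + 1), as required.
Σ_(k=1)^n t_k = s_(n+1) − s_(1) = (-2**(n + 1)*(n - 1)*factorial(n + 2)) − (4), i.e. -2*2**n*n*factorial(n + 2) + 2*2**n*factorial(n + 2) - 4.

S(n) = - 2 \cdot 2^{n} n \left(n + 2\right)! + 2 \cdot 2^{n} \left(n + 2\right)! - 4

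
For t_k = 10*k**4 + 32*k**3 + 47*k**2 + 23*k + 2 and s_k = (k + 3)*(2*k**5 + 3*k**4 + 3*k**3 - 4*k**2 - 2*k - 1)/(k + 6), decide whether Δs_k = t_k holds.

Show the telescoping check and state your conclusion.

Invalid: residual 3*(-8*k**5 - 89*k**4 - 236*k**3 - 309*k**2 - 142*k - 13)/(k**2 + 13*k + 42) ≠ 0.

s_(k+1) = (2*k**6 + 21*k**5 + 87*k**4 + 183*k**3 + 193*k**2 + 85*k + 4)/(k + 7)
s_(k+1) − s_k = (10*k**6 + 138*k**5 + 616*k**4 + 1270*k**3 + 1348*k**2 + 566*k + 45)/(k**2 + 13*k + 42)
(s_(k+1) − s_k) − t_k = 3*(-8*k**5 - 89*k**4 - 236*k**3 - 309*k**2 - 142*k - 13)/(k**2 + 13*k + 42)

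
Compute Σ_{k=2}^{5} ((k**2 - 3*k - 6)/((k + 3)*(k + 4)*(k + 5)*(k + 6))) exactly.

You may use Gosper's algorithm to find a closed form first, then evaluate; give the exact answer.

Σ = -23/3465

The ratio is (k + 3)*(3*k - (k + 1)**2 + 9)/((k + 7)*(-k**2 + 3*k + 6)).
Factor: A=k + 3; B=k + 7; C=k**2 - 3*k - 6.
f must satisfy (k + 3)·f(k+1) − (k + 6)·f(k) = k**2 - 3*k - 6.
Degrees (1,1,2) ⇒ d ≤ 3.
Match coefficients ⇒ f(k) = k*(k**2 - 48*k - 73)/60.
Get s_k = R·t_k = k*(k**2 - 48*k - 73)/(60*(k + 3)*(k + 4)*(k + 5)) with R(k) = B(k−1)f(k)/C(k) = k*(k + 6)*(k**2 - 48*k - 73)/(60*(k**2 - 3*k - 6)).
s_(k+1) − s_k = (k**2 - 3*k - 6)/(k**4 + 18*k**3 + 119*k**2 + 342*k + 360) = t_k.
Evaluate s at k=6 and k=2: -13/396 and -11/420; difference -23/3465.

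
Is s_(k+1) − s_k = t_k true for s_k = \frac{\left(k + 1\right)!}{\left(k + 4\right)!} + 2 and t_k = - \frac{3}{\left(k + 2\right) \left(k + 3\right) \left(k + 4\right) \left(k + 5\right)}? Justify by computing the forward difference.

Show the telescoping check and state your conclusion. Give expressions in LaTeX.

Valid — Δs_k = t_k.

s_(k+1) = factorial(k + 2)/factorial(k + 5) + 2
s_(k+1) − s_k = -3/((k + 2)*(k + 3)*(k + 4)*(k + 5))
(s_(k+1) − s_k) − t_k = 0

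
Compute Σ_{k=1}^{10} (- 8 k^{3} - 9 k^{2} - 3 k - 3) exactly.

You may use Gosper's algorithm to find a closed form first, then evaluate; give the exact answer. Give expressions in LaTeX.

Σ = -27860

Ratio r(k) = (8*k**3 + 33*k**2 + 45*k + 23)/(8*k**3 + 9*k**2 + 3*k + 3).
Take A(k)=1, B(k)=1, C(k)=k**3 + 9*k**2/8 + 3*k/8 + 3/8.
Solve (1)·f(k+1) − (1)·f(k) = k**3 + 9*k**2/8 + 3*k/8 + 3/8.
d = 4 from the (0,0,3) case.
A polynomial solution: f(k) = k*(2*k**3 - k**2 - k + 3)/8.
Then R = B(k−1)f/C = k*(2*k**3 - k**2 - k + 3)/(8*k**3 + 9*k**2 + 3*k + 3), so s_k = R(k)·t_k = k*(-2*k**3 + k**2 + k - 3).
Δs = -8*k**3 - 9*k**2 - 3*k - 3, as required.
Evaluate s at k=11 and k=1: -27863 and -3; difference -27860.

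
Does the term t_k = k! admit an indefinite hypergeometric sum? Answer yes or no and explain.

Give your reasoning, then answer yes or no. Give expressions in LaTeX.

No. Not Gosper-summable.

r(k) = k + 1 after simplifying.
Take A(k)=k + 1, B(k)=1, C(k)=1.
Key eq: (k + 1)·f(k+1) = (1)·f(k) + (1).
d = -1 from the (1,0,0) case.
Negative degree bound (-1): no f exists, t_k not Gosper-summable.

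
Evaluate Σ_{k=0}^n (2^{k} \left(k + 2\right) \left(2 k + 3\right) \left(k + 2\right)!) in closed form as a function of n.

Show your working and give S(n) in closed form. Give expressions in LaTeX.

t_(k+1)/t_k = (k + 3)**2*(4*k + 10)/((k + 2)*(2*k + 3)).
Factor: A=2*k + 6; B=1; C=k**2 + 7*k/2 + 3.
Solve (2*k + 6)·f(k+1) − (1)·f(k) = k**2 + 7*k/2 + 3.
Degrees (1,0,2) ⇒ d ≤ 1.
Coefficient equations give f(k) = k/2.
Then R = B(k−1)f/C = k/((k + 2)*(2*k + 3)), so s_k = R(k)·t_k = 2**k*k*factorial(k + 2).
Δs = 2**k*(k + 2)*(2*k + 3)*factorial(k + 2), as required.
Telescope: S(n) = s_(n+1) − s_(0) = 2**(n + 1)*(n + 1)*factorial(n + 3) − (0) = 2**(n + 1)*(n + 1)*factorial(n + 3).

S(n) = 2^{n + 1} \left(n + 1\right) \left(n + 3\right)!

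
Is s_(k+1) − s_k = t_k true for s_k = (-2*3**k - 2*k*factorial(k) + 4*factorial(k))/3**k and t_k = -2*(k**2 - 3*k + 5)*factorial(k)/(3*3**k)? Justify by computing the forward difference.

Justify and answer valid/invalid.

valid; difference matches t_k

s_(k+1) = (-6*3**k - 2*k**2*factorial(k) + 2*factorial(k))/(3*3**k)
s_(k+1) − s_k = -2*(k**2 - 3*k + 5)*factorial(k)/(3*3**k)
(s_(k+1) − s_k) − t_k = 0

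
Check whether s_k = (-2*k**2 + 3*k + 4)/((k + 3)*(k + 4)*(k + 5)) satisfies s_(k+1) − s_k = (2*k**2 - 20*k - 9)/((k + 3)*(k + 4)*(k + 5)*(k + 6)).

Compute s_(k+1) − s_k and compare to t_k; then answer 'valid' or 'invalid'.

Valid: the claim telescopes to t_k.

s_(k+1) = (3*k - 2*(k + 1)**2 + 7)/((k + 4)*(k + 5)*(k + 6))
s_(k+1) − s_k = (2*k**2 - 20*k - 9)/(k**4 + 18*k**3 + 119*k**2 + 342*k + 360)
(s_(k+1) − s_k) − t_k = 0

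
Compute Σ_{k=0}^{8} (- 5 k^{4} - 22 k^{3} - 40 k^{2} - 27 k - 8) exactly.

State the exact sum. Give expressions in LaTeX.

The ratio is (5*k**4 + 42*k**3 + 136*k**2 + 193*k + 102)/(5*k**4 + 22*k**3 + 40*k**2 + 27*k + 8).
Factor: A=1; B=1; C=k**4 + 22*k**3/5 + 8*k**2 + 27*k/5 + 8/5.
Need (1)·f(k+1) − (1)·f(k) = k**4 + 22*k**3/5 + 8*k**2 + 27*k/5 + 8/5.
From deg A=0, deg B=0, deg C=4: d=5.
A polynomial solution: f(k) = k*(k**4 + 3*k**3 + 4*k**2 - k + 1)/5.
So s_k = (B(k−1)f/C)·t_k = (k*(k**4 + 3*k**3 + 4*k**2 - k + 1)/(5*k**4 + 22*k**3 + 40*k**2 + 27*k + 8))·t_k = k*(-k**4 - 3*k**3 - 4*k**2 + k - 1).
s_(k+1) − s_k = -5*k**4 - 22*k**3 - 40*k**2 - 27*k - 8 = t_k.
Sum = s_(9) − s_(0); s_(9) = -81576, s_(0) = 0 ⇒ -81576.

Σ = -81576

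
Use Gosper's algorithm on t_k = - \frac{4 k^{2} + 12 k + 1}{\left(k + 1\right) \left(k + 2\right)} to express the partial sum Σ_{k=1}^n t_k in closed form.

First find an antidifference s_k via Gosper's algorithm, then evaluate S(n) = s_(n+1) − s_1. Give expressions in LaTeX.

The ratio is (k + 1)*(12*k + 4*(k + 1)**2 + 13)/((k + 3)*(4*k**2 + 12*k + 1)).
Factor: A=k + 1; B=k + 3; C=k**2 + 3*k + 1/4.
Key eq: (k + 1)·f(k+1) = (k + 2)·f(k) + (k**2 + 3*k + 1/4).
deg f ≤ 2 (via 1,1,2).
A polynomial solution: f(k) = k*(4*k - 3)/4.
Then R = B(k−1)f/C = k*(k + 2)*(4*k - 3)/(4*k**2 + 12*k + 1), so s_k = R(k)·t_k = k*(3 - 4*k)/(k + 1).
Check: Δs_k = (-4*k**2 - 12*k - 1)/(k**2 + 3*k + 2). ✓
s_(n+1) = (-4*n**2 - 5*n - 1)/(n + 2) and s_(1) = -1/2, so S(n) = n*(-8*n - 9)/(2*(n + 2)).

S(n) = \frac{n \left(- 8 n - 9\right)}{2 \left(n + 2\right)}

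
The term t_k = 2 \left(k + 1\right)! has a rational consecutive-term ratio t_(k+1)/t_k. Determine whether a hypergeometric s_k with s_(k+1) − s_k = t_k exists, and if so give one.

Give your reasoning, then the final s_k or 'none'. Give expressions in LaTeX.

Ratio r(k) = k + 2.
Take A(k)=k + 2, B(k)=1, C(k)=1.
Solve (k + 2)·f(k+1) − (1)·f(k) = 1.
Bound: deg f ≤ -1.
Negative degree bound (-1): no f exists, t_k not Gosper-summable.

none (Gosper's algorithm certifies no s_k)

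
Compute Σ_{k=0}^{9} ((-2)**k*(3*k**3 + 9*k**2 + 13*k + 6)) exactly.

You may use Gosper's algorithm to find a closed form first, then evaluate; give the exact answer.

Σ = -1136640

The ratio is 2*(-3*k**3 - 18*k**2 - 40*k - 31)/(3*k**3 + 9*k**2 + 13*k + 6).
Gosper form: A/B · C(k+1)/C(k) with A=-2, B=1, C=k**3 + 3*k**2 + 13*k/3 + 2.
Key eq: (-2)·f(k+1) = (1)·f(k) + (k**3 + 3*k**2 + 13*k/3 + 2).
deg f ≤ 3 (via 0,0,3).
Coefficient equations give f(k) = -k*(k**2 + k + 1)/3.
Certificate R = B(k−1)f/C = -k*(k**2 + k + 1)/(3*k**3 + 9*k**2 + 13*k + 6) gives s_k = (-2)**k*k*(-k**2 - k - 1).
s_(k+1) − s_k = (-2)**k*(3*k**3 + 9*k**2 + 13*k + 6) = t_k.
Σ_(k=0)^(9) t_k = s_(10) − s_(0) = -1136640 − (0) = -1136640.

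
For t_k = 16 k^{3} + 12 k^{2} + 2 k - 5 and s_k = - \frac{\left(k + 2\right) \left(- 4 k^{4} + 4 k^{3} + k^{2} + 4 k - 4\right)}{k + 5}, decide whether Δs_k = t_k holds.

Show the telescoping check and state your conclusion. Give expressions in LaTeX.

Invalid: residual \frac{3 \left(- 12 k^{4} - 96 k^{3} - 63 k^{2} - 9 k + 29\right)}{k^{2} + 11 k + 30} ≠ 0.

s_(k+1) = (4*k**5 + 24*k**4 + 47*k**3 + 31*k**2 - 7*k - 3)/(k + 6)
s_(k+1) − s_k = (16*k**5 + 152*k**4 + 326*k**3 + 188*k**2 - 22*k - 63)/(k**2 + 11*k + 30)
(s_(k+1) − s_k) − t_k = 3*(-12*k**4 - 96*k**3 - 63*k**2 - 9*k + 29)/(k**2 + 11*k + 30)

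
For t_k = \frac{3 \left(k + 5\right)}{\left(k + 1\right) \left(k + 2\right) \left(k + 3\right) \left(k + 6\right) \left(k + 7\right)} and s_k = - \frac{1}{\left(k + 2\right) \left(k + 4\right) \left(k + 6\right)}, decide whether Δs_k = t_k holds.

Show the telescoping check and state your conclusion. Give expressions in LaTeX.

Invalid: residual \frac{3 \left(- 4 k^{2} - 37 k - 81\right)}{k^{7} + 28 k^{6} + 322 k^{5} + 1960 k^{4} + 6769 k^{3} + 13132 k^{2} + 13068 k + 5040} ≠ 0.

s_(k+1) = -1/((k + 3)*(k + 5)*(k + 7))
s_(k+1) − s_k = 3*(k**2 + 9*k + 19)/(k**6 + 27*k**5 + 295*k**4 + 1665*k**3 + 5104*k**2 + 8028*k + 5040)
(s_(k+1) − s_k) − t_k = 3*(-4*k**2 - 37*k - 81)/(k**7 + 28*k**6 + 322*k**5 + 1960*k**4 + 6769*k**3 + 13132*k**2 + 13068*k + 5040)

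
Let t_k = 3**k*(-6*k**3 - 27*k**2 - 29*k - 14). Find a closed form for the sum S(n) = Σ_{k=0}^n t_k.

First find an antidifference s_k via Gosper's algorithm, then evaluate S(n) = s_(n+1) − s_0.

S(n) = -9*3**n*n**3 - 27*3**n*n**2 - 30*3**n*n - 15*3**n + 1

r(k) = 3*(6*k**3 + 45*k**2 + 101*k + 76)/(6*k**3 + 27*k**2 + 29*k + 14) after simplifying.
Normal form (A,B,C) = (3, 1, k**3 + 9*k**2/2 + 29*k/6 + 7/3).
Key eq: (3)·f(k+1) = (1)·f(k) + (k**3 + 9*k**2/2 + 29*k/6 + 7/3).
d = 3 from the (0,0,3) case.
Solve for f: f(k) = (3*k**3 + k + 1)/6 (degree 3 ≤ 3).
Get s_k = R·t_k = 3**k*(-3*k**3 - k - 1) with R(k) = B(k−1)f(k)/C(k) = (3*k**3 + k + 1)/(6*k**3 + 27*k**2 + 29*k + 14).
Δs = 3**k*(3*k**3 - 2*k - 9*(k + 1)**3 - 5), as required.
Σ_(k=0)^n t_k = s_(n+1) − s_(0) = (3**(n + 1)*(-3*n**3 - 9*n**2 - 10*n - 5)) − (-1), i.e. -9*3**n*n**3 - 27*3**n*n**2 - 30*3**n*n - 15*3**n + 1.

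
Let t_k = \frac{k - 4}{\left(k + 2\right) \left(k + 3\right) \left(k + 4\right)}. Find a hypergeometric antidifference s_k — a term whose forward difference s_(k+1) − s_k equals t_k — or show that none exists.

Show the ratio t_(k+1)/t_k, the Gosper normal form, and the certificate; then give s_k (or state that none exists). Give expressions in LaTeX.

r(k) = (k - 3)*(k + 2)/((k - 4)*(k + 5)) after simplifying.
Normal form (A,B,C) = (k + 2, k + 5, k - 4).
Set up (k + 2)·f(k+1) − (k + 4)·f(k) − (k - 4) = 0.
deg f ≤ 2 (via 1,1,1).
Solving with deg f ≤ 2: f(k) = -k*(k + 11)/6.
R(k) = B(k−1)·f(k)/C(k) = -k*(k + 4)*(k + 11)/(6*(k - 4)); s_k = R·t_k = k*(-k - 11)/(6*(k + 2)*(k + 3)).
s_(k+1) − s_k = (k - 4)/(k**3 + 9*k**2 + 26*k + 24) = t_k.

s_k = \frac{k \left(- k - 11\right)}{6 \left(k + 2\right) \left(k + 3\right)}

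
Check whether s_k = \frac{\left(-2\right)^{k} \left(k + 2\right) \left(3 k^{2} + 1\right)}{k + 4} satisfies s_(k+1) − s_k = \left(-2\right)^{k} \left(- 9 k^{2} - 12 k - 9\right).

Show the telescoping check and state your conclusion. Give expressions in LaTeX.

s_(k+1) = (-2)**(k + 1)*(k + 3)*(3*(k + 1)**2 + 1)/(k + 5)
s_(k+1) − s_k = (-2)**k*(-9*k**4 - 75*k**3 - 195*k**2 - 207*k - 106)/(k**2 + 9*k + 20)
(s_(k+1) − s_k) − t_k = 2*(-2)**k*(9*k**3 + 51*k**2 + 57*k + 37)/(k**2 + 9*k + 20)

Invalid: residual \frac{2 \left(-2\right)^{k} \left(9 k^{3} + 51 k^{2} + 57 k + 37\right)}{k^{2} + 9 k + 20} ≠ 0.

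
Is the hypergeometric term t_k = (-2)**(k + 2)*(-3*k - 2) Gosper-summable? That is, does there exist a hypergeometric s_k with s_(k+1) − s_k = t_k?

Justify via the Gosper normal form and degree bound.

Yes. s_k = (-2)**(k + 2)*k.

r(k) = 2*(-3*k - 5)/(3*k + 2) after simplifying.
So A=-2 and B=1, with C=k + 2/3.
Solve (-2)·f(k+1) − (1)·f(k) = k + 2/3.
d = 1 from the (0,0,1) case.
Solving with deg f ≤ 1: f(k) = -k/3.
R(k) = B(k−1)·f(k)/C(k) = -k/(3*k + 2); s_k = R·t_k = (-2)**(k + 2)*k.
Verify: (-2)**(k + 2)*(-3*k - 2) matches t_k.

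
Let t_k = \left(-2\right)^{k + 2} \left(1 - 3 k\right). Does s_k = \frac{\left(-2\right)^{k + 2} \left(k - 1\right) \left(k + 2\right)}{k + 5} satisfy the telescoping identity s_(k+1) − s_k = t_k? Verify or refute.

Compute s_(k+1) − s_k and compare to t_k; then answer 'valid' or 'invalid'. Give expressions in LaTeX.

s_(k+1) = (-2)**(k + 3)*k*(k + 3)/(k + 6)
s_(k+1) − s_k = (-2)**(k + 2)*(-3*k**3 - 23*k**2 - 34*k + 12)/(k**2 + 11*k + 30)
(s_(k+1) − s_k) − t_k = 36*(-2)**k*(k**2 + 5*k - 2)/(k**2 + 11*k + 30)

Invalid: residual \frac{36 \left(-2\right)^{k} \left(k^{2} + 5 k - 2\right)}{k^{2} + 11 k + 30} ≠ 0.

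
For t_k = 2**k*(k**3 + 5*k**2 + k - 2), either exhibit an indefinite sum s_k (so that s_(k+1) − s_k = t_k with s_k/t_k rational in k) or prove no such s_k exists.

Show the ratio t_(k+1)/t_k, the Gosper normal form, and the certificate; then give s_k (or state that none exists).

s_k = 2**k*k*(k**2 - k - 1)

t_(k+1)/t_k = 2*(k**3 + 8*k**2 + 14*k + 5)/(k**3 + 5*k**2 + k - 2).
A = 2, B = 1, C = k**3 + 5*k**2 + k - 2.
Solve (2)·f(k+1) − (1)·f(k) = k**3 + 5*k**2 + k - 2.
From deg A=0, deg B=0, deg C=3: d=3.
Solve for f: f(k) = k*(k**2 - k - 1) (degree 3 ≤ 3).
R(k) = B(k−1)·f(k)/C(k) = k*(k**2 - k - 1)/(k**3 + 5*k**2 + k - 2); s_k = R·t_k = 2**k*k*(k**2 - k - 1).
s_(k+1) − s_k = 2**k*(k**3 + 5*k**2 + k - 2) = t_k.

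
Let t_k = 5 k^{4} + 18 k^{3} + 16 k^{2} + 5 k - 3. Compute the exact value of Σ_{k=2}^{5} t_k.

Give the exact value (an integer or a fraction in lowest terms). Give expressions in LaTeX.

Σ = 9844

r(k) = (5*k**4 + 38*k**3 + 100*k**2 + 111*k + 41)/(5*k**4 + 18*k**3 + 16*k**2 + 5*k - 3) after simplifying.
So A=1 and B=1, with C=k**4 + 18*k**3/5 + 16*k**2/5 + k - 3/5.
Set up (1)·f(k+1) − (1)·f(k) − (k**4 + 18*k**3/5 + 16*k**2/5 + k - 3/5) = 0.
deg f ≤ 5 (via 0,0,4).
Solving with deg f ≤ 5: f(k) = k*(k**4 + 2*k**3 - 2*k**2 - k - 3)/5.
So s_k = (B(k−1)f/C)·t_k = (k*(k**4 + 2*k**3 - 2*k**2 - k - 3)/(5*k**4 + 18*k**3 + 16*k**2 + 5*k - 3))·t_k = k*(k**4 + 2*k**3 - 2*k**2 - k - 3).
Check: Δs_k = 5*k**4 + 18*k**3 + 16*k**2 + 5*k - 3. ✓
Σ_(k=2)^(5) t_k = s_(6) − s_(2) = 9882 − (38) = 9844.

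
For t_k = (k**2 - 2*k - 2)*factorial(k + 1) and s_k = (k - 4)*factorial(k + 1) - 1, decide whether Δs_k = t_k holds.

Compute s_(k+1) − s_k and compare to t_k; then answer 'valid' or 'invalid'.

s_(k+1) = (k - 3)*factorial(k + 2) - 1
s_(k+1) − s_k = (k**2 - 2*k - 2)*factorial(k + 1)
(s_(k+1) − s_k) − t_k = 0

valid; difference matches t_k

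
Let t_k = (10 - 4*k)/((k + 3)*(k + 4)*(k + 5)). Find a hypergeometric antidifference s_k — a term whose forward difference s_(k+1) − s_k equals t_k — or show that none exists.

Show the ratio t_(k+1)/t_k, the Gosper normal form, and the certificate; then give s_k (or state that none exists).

r(k) = (k + 3)*(2*k - 3)/((k + 6)*(2*k - 5)) after simplifying.
Normal form (A,B,C) = (k + 3, k + 6, k - 5/2).
Solve (k + 3)·f(k+1) − (k + 5)·f(k) = k - 5/2.
From deg A=1, deg B=1, deg C=1: d=2.
Solve for f: f(k) = k*(k - 41)/48 (degree 2 ≤ 2).
So s_k = (B(k−1)f/C)·t_k = (k*(k - 41)*(k + 5)/(24*(2*k - 5)))·t_k = -k*(k - 41)/(12*(k + 3)*(k + 4)).
Verify: 2*(5 - 2*k)/(k**3 + 12*k**2 + 47*k + 60) matches t_k.

s_k = -k*(k - 41)/(12*(k + 3)*(k + 4))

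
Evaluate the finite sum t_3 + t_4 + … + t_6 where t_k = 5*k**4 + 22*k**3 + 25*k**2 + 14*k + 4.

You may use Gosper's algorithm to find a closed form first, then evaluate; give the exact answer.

Σ = 23212

r(k) = (5*k**4 + 42*k**3 + 121*k**2 + 150*k + 70)/(5*k**4 + 22*k**3 + 25*k**2 + 14*k + 4) after simplifying.
Factor: A=1; B=1; C=k**4 + 22*k**3/5 + 5*k**2 + 14*k/5 + 4/5.
Solve (1)·f(k+1) − (1)·f(k) = k**4 + 22*k**3/5 + 5*k**2 + 14*k/5 + 4/5.
Degrees (0,0,4) ⇒ d ≤ 5.
Coefficient equations give f(k) = k*(k**4 + 3*k**3 - k**2 + 1)/5.
Certificate R = B(k−1)f/C = k*(k**4 + 3*k**3 - k**2 + 1)/(5*k**4 + 22*k**3 + 25*k**2 + 14*k + 4) gives s_k = k**5 + 3*k**4 - k**3 + k.
Δs = 5*k**4 + 22*k**3 + 25*k**2 + 14*k + 4, as required.
Telescoping: Σ = s_(7) − s_(3) = 23674 − (462) = 23212.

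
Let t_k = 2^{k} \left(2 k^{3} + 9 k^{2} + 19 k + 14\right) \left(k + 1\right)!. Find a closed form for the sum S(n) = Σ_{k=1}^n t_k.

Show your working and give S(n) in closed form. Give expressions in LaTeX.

Ratio r(k) = 2*(2*k**4 + 19*k**3 + 73*k**2 + 130*k + 88)/(2*k**3 + 9*k**2 + 19*k + 14).
So A=2*k + 4 and B=1, with C=k**3 + 9*k**2/2 + 19*k/2 + 7.
Solve (2*k + 4)·f(k+1) − (1)·f(k) = k**3 + 9*k**2/2 + 19*k/2 + 7.
From deg A=1, deg B=0, deg C=3: d=2.
A polynomial solution: f(k) = (k**2 + k + 2)/2.
Certificate R = B(k−1)f/C = (k**2 + k + 2)/(2*k**3 + 9*k**2 + 19*k + 14) gives s_k = 2**k*(k**2 + k + 2)*factorial(k + 1).
Check: Δs_k = 2**k*(2*k**3 + 9*k**2 + 19*k + 14)*factorial(k + 1). ✓
s_(n+1) = 2**(n + 1)*(n**2 + 3*n + 4)*factorial(n + 2) and s_(1) = 16, so S(n) = 2*2**n*n**4*factorial(n) + 12*2**n*n**3*factorial(n) + 30*2**n*n**2*factorial(n) + 36*2**n*n*factorial(n) + 16*2**n*factorial(n) - 16.

S(n) = 2 \cdot 2^{n} n^{4} n! + 12 \cdot 2^{n} n^{3} n! + 30 \cdot 2^{n} n^{2} n! + 36 \cdot 2^{n} n n! + 16 \cdot 2^{n} n! - 16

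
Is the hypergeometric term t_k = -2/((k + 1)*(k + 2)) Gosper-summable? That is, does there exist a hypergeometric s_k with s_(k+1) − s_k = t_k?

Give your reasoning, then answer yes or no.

Ratio r(k) = (k + 1)/(k + 3).
A = k + 1, B = k + 3, C = 1.
Set up (k + 1)·f(k+1) − (k + 2)·f(k) − (1) = 0.
deg f ≤ 1 (via 1,1,0).
Match coefficients ⇒ f(k) = k.
Get s_k = R·t_k = -2*k/(k + 1) with R(k) = B(k−1)f(k)/C(k) = k*(k + 2).
Δs = -2/(k**2 + 3*k + 2), as required.

Yes. s_k = -2*k/(k + 1).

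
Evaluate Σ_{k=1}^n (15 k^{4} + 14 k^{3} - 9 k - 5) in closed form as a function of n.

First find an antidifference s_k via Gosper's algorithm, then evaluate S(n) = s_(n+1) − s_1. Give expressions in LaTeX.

r(k) = (-9*k + 15*(k + 1)**4 + 14*(k + 1)**3 - 14)/(15*k**4 + 14*k**3 - 9*k - 5) after simplifying.
Normal form (A,B,C) = (1, 1, k**4 + 14*k**3/15 - 3*k/5 - 1/3).
f must satisfy (1)·f(k+1) − (1)·f(k) = k**4 + 14*k**3/15 - 3*k/5 - 1/3.
Bound: deg f ≤ 5.
Solve for f: f(k) = k*(3*k**4 - 4*k**3 - 2*k**2 - k - 1)/15 (degree 5 ≤ 5).
R(k) = B(k−1)·f(k)/C(k) = k*(3*k**4 - 4*k**3 - 2*k**2 - k - 1)/(15*k**4 + 14*k**3 - 9*k - 5); s_k = R·t_k = k*(3*k**4 - 4*k**3 - 2*k**2 - k - 1).
Verify: 15*k**4 + 14*k**3 - 9*k - 5 matches t_k.
s_(n+1) = 3*n**5 + 11*n**4 + 12*n**3 - n**2 - 10*n - 5 and s_(1) = -5, so S(n) = n*(3*n**4 + 11*n**3 + 12*n**2 - n - 10).

S(n) = n \left(3 n^{4} + 11 n^{3} + 12 n^{2} - n - 10\right)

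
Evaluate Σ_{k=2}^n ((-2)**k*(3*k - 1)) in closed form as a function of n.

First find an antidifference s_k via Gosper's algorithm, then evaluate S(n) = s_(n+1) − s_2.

S(n) = 2*(-2)**n*n + 4

Compute t_(k+1)/t_k: get 2*(-3*k - 2)/(3*k - 1).
Factor: A=-2; B=1; C=k - 1/3.
Key eq: (-2)·f(k+1) = (1)·f(k) + (k - 1/3).
From deg A=0, deg B=0, deg C=1: d=1.
Solving with deg f ≤ 1: f(k) = -(k - 1)/3.
Certificate R = B(k−1)f/C = -(k - 1)/(3*k - 1) gives s_k = (-2)**k*(1 - k).
Δs = (-2)**k*(3*k - 1), as required.
Σ_(k=2)^n t_k = s_(n+1) − s_(2) = (2*(-2)**n*n) − (-4), i.e. 2*(-2)**n*n + 4.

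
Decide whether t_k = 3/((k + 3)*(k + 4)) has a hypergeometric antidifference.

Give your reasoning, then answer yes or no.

Yes. s_k = k/(k + 3).

Ratio r(k) = (k + 3)/(k + 5).
Gosper form: A/B · C(k+1)/C(k) with A=k + 3, B=k + 5, C=1.
Solve (k + 3)·f(k+1) − (k + 4)·f(k) = 1.
Degrees (1,1,0) ⇒ d ≤ 1.
Match coefficients ⇒ f(k) = k/3.
Then R = B(k−1)f/C = k*(k + 4)/3, so s_k = R(k)·t_k = k/(k + 3).
Δs = 3/(k**2 + 7*k + 12), as required.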